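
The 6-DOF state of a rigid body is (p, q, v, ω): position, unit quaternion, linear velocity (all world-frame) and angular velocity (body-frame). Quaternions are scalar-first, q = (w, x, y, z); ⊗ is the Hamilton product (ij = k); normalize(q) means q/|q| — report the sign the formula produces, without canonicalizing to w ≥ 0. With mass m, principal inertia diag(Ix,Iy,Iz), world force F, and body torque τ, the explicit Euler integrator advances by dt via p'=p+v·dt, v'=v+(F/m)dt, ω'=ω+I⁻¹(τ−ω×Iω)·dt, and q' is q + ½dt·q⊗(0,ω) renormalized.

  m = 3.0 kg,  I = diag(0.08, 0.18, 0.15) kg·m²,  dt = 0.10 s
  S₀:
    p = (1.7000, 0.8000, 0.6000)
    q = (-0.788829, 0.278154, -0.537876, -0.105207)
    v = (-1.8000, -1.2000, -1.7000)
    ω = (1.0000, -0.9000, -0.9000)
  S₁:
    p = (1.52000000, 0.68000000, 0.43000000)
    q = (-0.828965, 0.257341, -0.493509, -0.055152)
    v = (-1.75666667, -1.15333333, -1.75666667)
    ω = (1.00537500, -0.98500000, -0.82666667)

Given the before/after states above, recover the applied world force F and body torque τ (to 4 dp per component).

F = (1.3000, 1.4000, -1.7000)
τ = (-0.0200, -0.0900, 0.0200)

velocity change Δv = (0.04333333, 0.04666667, -0.05666667)
F = m·Δv/dt = (1.3000, 1.4000, -1.7000)
ω₁ − ω₀ = (0.00537500, -0.08500000, 0.07333333)
precession coupling = (-0.0243, 0.0630, -0.0900)
τ = I·(Δω/dt) + ω₀×(Iω₀) = (-0.0200, -0.0900, 0.0200)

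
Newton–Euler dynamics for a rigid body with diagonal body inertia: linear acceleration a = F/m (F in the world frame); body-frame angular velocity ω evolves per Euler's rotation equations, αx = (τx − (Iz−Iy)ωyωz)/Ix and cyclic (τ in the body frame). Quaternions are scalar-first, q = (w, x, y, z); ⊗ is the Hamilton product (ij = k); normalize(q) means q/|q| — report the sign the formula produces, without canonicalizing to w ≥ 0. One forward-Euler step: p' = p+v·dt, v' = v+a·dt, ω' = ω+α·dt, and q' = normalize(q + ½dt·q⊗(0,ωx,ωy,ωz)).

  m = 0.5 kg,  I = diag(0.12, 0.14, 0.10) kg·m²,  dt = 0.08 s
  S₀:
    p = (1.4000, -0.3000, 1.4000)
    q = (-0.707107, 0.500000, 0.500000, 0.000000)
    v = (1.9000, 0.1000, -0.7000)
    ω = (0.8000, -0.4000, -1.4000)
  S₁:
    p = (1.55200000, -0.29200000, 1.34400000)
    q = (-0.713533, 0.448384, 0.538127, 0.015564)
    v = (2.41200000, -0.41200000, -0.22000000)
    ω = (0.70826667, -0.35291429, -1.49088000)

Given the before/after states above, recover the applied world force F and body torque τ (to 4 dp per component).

v₁ − v₀ = (0.51200000, -0.51200000, 0.48000000)
applied force F = (3.2000, -3.2000, 3.0000)
Δω = ω₁−ω₀ = (-0.09173333, 0.04708571, -0.09088000)
τ = I·(Δω/dt) + ω₀×(Iω₀) = (-0.1600, 0.0600, -0.1200)

F = (3.2000, -3.2000, 3.0000)
τ = (-0.1600, 0.0600, -0.1200)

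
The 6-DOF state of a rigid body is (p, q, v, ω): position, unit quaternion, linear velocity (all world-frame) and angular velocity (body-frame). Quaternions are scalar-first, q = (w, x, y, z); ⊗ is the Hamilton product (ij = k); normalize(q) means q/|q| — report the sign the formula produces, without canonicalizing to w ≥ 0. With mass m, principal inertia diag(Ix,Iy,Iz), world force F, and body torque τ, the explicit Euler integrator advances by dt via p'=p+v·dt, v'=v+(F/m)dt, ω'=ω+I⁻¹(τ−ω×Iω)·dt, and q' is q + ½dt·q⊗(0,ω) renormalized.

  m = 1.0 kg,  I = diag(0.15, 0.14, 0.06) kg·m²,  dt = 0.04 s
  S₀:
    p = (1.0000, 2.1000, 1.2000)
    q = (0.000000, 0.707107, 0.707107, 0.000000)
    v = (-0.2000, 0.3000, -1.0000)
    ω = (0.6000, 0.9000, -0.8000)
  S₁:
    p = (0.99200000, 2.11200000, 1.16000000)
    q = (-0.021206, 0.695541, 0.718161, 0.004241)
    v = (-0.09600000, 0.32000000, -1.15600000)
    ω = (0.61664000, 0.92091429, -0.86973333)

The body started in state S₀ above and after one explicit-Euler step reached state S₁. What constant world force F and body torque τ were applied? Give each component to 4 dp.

F = (2.6000, 0.5000, -3.9000)
τ = (0.1200, 0.0300, -0.1100)

velocity change Δv = (0.10400000, 0.02000000, -0.15600000)
applied force F = (2.6000, 0.5000, -3.9000)
ω₁ − ω₀ = (0.01664000, 0.02091429, -0.06973333)
gyro term ω₀×Iω₀ = (0.0576, -0.0432, -0.0054)
τ = I·(Δω/dt) + ω₀×(Iω₀) = (0.1200, 0.0300, -0.1100)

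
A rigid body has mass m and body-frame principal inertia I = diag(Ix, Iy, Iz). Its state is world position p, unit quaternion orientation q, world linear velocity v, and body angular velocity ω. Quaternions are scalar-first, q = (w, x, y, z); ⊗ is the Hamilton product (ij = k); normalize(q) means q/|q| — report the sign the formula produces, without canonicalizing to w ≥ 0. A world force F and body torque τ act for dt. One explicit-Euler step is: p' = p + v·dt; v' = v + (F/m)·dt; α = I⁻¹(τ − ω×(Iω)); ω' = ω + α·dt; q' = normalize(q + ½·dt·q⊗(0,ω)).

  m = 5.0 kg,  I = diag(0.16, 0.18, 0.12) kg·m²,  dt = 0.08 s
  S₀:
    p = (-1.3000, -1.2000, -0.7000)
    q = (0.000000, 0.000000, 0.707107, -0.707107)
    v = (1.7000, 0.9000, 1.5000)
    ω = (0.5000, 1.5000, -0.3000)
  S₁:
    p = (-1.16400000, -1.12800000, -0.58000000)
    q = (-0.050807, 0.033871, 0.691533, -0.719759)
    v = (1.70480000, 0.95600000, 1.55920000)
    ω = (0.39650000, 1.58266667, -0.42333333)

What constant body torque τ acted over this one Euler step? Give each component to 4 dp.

τ = (-0.1800, 0.1800, -0.1700)

rate change Δω = (-0.10350000, 0.08266667, -0.12333333)
τ = I·(Δω/dt) + ω₀×(Iω₀) = (-0.1800, 0.1800, -0.1700)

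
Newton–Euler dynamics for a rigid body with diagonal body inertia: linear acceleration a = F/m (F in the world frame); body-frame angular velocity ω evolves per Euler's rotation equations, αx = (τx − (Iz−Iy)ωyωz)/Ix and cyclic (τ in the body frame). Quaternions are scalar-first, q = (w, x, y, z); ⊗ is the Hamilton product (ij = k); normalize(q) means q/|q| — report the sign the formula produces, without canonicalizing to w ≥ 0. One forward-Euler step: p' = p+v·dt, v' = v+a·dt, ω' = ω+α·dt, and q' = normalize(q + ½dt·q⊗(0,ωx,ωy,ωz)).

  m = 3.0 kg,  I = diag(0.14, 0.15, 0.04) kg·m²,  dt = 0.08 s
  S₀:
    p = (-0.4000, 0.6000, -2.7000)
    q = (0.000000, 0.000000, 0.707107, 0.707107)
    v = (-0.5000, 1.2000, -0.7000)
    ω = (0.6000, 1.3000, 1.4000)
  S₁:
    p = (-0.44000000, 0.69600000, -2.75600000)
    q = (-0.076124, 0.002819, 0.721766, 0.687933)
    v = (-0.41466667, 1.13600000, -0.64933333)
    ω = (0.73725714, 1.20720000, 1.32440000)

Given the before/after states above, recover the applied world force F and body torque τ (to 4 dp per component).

F = (3.2000, -2.4000, 1.9000)
τ = (0.0400, -0.0900, -0.0300)

Δω = ω₁−ω₀ = (0.13725714, -0.09280000, -0.07560000)
gyro term ω₀×Iω₀ = (-0.2002, 0.0840, 0.0078)
τ = I·(Δω/dt) + ω₀×(Iω₀) = (0.0400, -0.0900, -0.0300)
velocity change Δv = (0.08533333, -0.06400000, 0.05066667)
m·(v₁−v₀)/dt = (3.2000, -2.4000, 1.9000)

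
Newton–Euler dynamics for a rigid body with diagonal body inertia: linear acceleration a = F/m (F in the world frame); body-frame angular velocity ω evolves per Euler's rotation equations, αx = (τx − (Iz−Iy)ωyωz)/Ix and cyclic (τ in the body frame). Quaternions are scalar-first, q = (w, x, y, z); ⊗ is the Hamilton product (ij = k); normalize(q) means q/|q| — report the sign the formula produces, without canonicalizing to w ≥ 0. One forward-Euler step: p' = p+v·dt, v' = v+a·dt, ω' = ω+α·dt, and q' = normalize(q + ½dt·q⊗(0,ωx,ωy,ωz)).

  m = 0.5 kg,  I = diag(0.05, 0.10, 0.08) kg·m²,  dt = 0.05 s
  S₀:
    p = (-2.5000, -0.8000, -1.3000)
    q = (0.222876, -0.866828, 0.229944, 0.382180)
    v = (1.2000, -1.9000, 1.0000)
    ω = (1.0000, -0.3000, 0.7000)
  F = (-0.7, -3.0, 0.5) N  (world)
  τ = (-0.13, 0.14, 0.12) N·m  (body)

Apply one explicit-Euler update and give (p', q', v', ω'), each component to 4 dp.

p' = (-2.4400, -0.8950, -1.2500)
q' = (0.2395, -0.8539, 0.2529, 0.3866)
v' = (1.1300, -2.2000, 1.0500)
ω' = (0.8658, -0.2195, 0.7844)

linear accel F/m = (-1.4000, -6.0000, 1.0000)
new position p' = (-2.4400, -0.8950, -1.2500)
v + (F/m)dt = (1.1300, -2.2000, 1.0500)
angular accel α = (-2.6840, 1.6100, 1.6875)
ω' = ω + α·dt = (0.8658, -0.2195, 0.7844)
Hamilton product q⊗(0,ω) = (0.6682852, 0.4984908, 0.9220968, 0.1861176)
q + ½dt·q⊗(0,ω), renormalized = (0.2395, -0.8539, 0.2529, 0.3866)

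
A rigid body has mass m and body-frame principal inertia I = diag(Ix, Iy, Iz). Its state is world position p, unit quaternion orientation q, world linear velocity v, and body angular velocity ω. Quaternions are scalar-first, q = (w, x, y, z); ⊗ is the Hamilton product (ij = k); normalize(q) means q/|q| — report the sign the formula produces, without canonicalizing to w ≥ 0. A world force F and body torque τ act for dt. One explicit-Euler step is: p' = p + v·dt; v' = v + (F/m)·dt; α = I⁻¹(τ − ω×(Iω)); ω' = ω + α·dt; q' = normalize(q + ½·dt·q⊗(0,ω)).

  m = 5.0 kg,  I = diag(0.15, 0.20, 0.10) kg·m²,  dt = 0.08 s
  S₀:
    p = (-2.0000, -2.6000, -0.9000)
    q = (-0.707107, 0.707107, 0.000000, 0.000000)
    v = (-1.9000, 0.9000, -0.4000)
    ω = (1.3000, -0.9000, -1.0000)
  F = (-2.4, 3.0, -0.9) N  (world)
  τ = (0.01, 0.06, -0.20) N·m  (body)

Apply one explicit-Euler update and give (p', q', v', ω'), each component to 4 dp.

p' = (-2.1520, -2.5280, -0.9320)
q' = (-0.7418, 0.6685, 0.0536, 0.0028)
v' = (-1.9384, 0.9480, -0.4144)
ω' = (1.3533, -0.8500, -1.1132)

p' = p + v·dt = (-2.1520, -2.5280, -0.9320)
new velocity v' = (-1.9384, 0.9480, -0.4144)
angular accel α = (0.6667, 0.6250, -1.4150)
ω' = ω + α·dt = (1.3533, -0.8500, -1.1132)
q⊗(0,ω) = (-0.9192391, -0.9192391, 1.3435033, 0.0707107)
updated quaternion q' = (-0.7418, 0.6685, 0.0536, 0.0028)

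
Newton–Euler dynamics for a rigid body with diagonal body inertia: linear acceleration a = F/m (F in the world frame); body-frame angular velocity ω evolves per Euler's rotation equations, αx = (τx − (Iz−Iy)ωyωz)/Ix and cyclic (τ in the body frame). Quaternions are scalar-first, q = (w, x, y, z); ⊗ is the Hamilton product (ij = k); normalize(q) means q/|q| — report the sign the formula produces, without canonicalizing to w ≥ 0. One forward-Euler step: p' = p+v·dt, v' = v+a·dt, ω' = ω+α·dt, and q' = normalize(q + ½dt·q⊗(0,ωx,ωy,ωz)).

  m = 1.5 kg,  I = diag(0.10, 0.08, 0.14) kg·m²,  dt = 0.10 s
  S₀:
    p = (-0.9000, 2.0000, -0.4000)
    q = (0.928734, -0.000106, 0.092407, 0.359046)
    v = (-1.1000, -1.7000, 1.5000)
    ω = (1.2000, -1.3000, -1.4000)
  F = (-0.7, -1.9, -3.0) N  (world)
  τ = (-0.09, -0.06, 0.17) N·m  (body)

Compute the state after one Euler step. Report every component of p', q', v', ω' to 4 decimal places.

p' = (-1.0100, 1.8300, -0.2500)
q' = (0.9538, 0.0720, 0.0532, 0.2867)
v' = (-1.1467, -1.8267, 1.3000)
ω' = (1.0008, -1.4590, -1.3009)

p' = p + v·dt = (-1.0100, 1.8300, -0.2500)
v' = v + a·dt = (-1.1467, -1.8267, 1.3000)
precession coupling ω×(Iω) = (0.1092, 0.0672, 0.0312)
angular accel α = (-1.9920, -1.5900, 0.9914)
new body rate ω' = (1.0008, -1.4590, -1.3009)
2q̇ = q⊗(0,ω) = (0.6229207, 1.4518708, -0.7766474, -1.4109782)
updated quaternion q' = (0.9538, 0.0720, 0.0532, 0.2867)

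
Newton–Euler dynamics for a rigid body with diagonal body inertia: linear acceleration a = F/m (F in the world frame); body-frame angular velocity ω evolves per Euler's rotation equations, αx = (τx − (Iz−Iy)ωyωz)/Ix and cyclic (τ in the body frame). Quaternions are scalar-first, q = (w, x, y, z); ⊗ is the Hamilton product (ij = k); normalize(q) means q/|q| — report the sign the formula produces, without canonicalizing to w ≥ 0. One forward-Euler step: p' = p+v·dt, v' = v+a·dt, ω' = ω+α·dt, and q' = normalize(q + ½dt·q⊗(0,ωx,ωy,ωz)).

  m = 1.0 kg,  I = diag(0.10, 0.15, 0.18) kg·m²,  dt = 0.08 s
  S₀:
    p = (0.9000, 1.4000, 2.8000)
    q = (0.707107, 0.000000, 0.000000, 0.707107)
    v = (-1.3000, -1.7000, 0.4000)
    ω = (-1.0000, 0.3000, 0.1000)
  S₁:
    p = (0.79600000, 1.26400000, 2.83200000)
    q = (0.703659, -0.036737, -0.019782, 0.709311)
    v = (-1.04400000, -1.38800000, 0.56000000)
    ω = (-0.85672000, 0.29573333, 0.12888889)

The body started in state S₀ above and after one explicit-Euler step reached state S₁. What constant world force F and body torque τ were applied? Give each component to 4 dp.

ω₁ − ω₀ = (0.14328000, -0.00426667, 0.02888889)
applied torque τ = (0.1800, 0.0000, 0.0500)
velocity change Δv = (0.25600000, 0.31200000, 0.16000000)
F = m·Δv/dt = (3.2000, 3.9000, 2.0000)

F = (3.2000, 3.9000, 2.0000)
τ = (0.1800, 0.0000, 0.0500)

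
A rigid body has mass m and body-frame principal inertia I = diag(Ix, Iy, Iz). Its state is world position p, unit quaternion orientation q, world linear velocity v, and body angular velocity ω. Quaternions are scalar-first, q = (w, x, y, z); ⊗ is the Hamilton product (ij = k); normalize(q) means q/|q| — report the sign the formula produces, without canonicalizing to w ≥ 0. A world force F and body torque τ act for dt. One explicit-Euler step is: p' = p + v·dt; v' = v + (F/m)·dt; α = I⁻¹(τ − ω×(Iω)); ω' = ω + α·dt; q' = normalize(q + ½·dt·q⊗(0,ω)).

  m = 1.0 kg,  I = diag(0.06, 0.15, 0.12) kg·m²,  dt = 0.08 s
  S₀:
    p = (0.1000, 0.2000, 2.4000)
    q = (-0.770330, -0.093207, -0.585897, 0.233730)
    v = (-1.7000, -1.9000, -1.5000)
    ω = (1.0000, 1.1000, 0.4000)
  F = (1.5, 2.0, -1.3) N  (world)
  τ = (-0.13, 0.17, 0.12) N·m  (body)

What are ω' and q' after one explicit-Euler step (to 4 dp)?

ω' = (0.8443, 1.2035, 0.4140)
q' = (-0.7432, -0.1434, -0.6078, 0.2403)

precession coupling ω×(Iω) = (-0.0132, -0.0240, 0.0990)
α = I⁻¹(τ − ω×Iω) = (-1.9467, 1.2933, 0.1750)
new body rate ω' = (0.8443, 1.2035, 0.4140)
Hamilton product q⊗(0,ω) = (0.6442017, -1.2617918, -0.5763502, 0.1752373)
q' = normalize(q + ½dt·q⊗(0,ω)) = (-0.7432, -0.1434, -0.6078, 0.2403)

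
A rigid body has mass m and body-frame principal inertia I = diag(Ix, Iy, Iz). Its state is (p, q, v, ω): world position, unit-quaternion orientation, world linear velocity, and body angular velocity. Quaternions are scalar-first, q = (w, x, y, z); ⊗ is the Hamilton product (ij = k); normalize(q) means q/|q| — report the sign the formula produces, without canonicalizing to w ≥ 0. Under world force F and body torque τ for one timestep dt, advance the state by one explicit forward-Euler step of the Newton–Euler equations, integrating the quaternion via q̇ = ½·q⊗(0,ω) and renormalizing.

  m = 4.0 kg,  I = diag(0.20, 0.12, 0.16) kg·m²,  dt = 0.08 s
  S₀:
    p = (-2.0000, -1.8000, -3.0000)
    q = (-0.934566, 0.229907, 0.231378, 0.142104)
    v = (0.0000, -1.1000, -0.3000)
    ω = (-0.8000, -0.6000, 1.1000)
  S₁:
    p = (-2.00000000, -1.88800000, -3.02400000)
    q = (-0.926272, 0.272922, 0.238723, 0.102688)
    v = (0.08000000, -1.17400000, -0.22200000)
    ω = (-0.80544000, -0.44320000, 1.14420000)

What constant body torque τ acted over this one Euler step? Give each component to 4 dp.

Δω = ω₁−ω₀ = (-0.00544000, 0.15680000, 0.04420000)
τ = I·(Δω/dt) + ω₀×(Iω₀) = (-0.0400, 0.2000, 0.0500)

τ = (-0.0400, 0.2000, 0.0500)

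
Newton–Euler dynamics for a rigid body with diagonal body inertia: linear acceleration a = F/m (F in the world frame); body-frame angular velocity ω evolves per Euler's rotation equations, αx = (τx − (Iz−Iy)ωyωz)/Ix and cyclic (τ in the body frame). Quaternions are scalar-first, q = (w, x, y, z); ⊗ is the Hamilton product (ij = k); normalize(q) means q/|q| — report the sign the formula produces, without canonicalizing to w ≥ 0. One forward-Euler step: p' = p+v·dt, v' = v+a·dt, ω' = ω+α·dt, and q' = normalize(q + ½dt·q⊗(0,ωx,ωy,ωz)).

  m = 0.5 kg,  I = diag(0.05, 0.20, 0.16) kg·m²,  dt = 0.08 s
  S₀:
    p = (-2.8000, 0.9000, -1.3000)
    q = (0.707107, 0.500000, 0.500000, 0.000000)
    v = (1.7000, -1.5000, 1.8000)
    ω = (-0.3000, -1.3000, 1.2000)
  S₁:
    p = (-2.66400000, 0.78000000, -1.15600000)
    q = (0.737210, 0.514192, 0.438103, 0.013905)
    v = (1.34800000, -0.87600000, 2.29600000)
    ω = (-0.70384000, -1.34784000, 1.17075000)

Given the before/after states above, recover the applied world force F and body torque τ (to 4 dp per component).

F = (-2.2000, 3.9000, 3.1000)
τ = (-0.1900, -0.0800, 0.0000)

Δω = ω₁−ω₀ = (-0.40384000, -0.04784000, -0.02925000)
gyro term ω₀×Iω₀ = (0.0624, 0.0396, 0.0585)
applied torque τ = (-0.1900, -0.0800, 0.0000)
v₁ − v₀ = (-0.35200000, 0.62400000, 0.49600000)
F = m·Δv/dt = (-2.2000, 3.9000, 3.1000)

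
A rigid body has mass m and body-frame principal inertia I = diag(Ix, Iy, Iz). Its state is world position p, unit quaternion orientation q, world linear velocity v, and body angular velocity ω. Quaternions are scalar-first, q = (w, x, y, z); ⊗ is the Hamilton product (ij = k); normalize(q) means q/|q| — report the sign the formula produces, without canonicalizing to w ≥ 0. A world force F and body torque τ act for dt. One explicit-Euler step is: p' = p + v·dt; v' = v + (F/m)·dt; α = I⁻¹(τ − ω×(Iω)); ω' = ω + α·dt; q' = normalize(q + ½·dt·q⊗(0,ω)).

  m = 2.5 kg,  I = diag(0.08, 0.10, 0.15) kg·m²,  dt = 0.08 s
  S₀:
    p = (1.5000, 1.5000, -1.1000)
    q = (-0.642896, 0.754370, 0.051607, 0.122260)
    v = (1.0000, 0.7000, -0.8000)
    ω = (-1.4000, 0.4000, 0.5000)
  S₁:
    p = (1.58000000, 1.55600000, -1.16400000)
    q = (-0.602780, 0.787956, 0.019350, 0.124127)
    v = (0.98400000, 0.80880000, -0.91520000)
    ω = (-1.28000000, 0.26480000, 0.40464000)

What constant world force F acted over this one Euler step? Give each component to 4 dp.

F = (-0.5000, 3.4000, -3.6000)

Δv = v₁−v₀ = (-0.01600000, 0.10880000, -0.11520000)
m·(v₁−v₀)/dt = (-0.5000, 3.4000, -3.6000)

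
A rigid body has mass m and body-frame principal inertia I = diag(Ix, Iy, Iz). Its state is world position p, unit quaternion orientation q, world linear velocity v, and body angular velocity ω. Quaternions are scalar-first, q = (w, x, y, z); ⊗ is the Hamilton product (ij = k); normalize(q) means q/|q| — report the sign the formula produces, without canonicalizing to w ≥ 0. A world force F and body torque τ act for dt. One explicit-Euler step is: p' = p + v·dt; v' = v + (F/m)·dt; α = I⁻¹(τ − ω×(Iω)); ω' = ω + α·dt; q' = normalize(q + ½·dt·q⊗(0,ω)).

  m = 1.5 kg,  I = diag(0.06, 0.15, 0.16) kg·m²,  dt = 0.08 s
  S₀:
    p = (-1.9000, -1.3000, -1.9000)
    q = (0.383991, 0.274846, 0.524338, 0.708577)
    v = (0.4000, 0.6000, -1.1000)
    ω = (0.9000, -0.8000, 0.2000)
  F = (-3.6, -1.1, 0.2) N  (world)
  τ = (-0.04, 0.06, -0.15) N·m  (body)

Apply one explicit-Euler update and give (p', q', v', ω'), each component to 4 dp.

angular accel α = (-0.6400, 0.5200, -0.5325)
ω' = ω + α·dt = (0.8488, -0.7584, 0.1574)
q⊗(0,ω) = (0.0303936, 1.0173211, 0.2755573, -0.6149828)
q' = normalize(q + ½dt·q⊗(0,ω)) = (0.3847, 0.3152, 0.5347, 0.6832)
a = F/m = (-2.4000, -0.7333, 0.1333)
p' = p + v·dt = (-1.8680, -1.2520, -1.9880)
new velocity v' = (0.2080, 0.5413, -1.0893)

p' = (-1.8680, -1.2520, -1.9880)
q' = (0.3847, 0.3152, 0.5347, 0.6832)
v' = (0.2080, 0.5413, -1.0893)
ω' = (0.8488, -0.7584, 0.1574)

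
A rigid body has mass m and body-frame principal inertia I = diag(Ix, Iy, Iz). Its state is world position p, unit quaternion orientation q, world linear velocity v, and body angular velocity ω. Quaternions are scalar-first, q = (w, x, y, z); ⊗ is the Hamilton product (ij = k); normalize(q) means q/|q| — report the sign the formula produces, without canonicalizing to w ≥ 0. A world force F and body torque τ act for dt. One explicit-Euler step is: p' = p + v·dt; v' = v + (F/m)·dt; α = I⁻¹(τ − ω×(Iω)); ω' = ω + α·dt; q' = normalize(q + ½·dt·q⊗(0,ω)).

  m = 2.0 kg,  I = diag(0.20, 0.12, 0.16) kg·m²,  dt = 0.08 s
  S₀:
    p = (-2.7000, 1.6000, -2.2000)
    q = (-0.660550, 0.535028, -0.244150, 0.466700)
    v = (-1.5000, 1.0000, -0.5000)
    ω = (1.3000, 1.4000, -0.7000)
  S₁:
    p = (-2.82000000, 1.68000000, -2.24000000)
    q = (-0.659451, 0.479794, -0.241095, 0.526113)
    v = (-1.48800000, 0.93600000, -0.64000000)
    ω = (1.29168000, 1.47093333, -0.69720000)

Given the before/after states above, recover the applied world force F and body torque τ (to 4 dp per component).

rate change Δω = (-0.00832000, 0.07093333, 0.00280000)
ω₀×(Iω₀) = (-0.0392, -0.0364, -0.1456)
applied torque τ = (-0.0600, 0.0700, -0.1400)
velocity change Δv = (0.01200000, -0.06400000, -0.14000000)
F = m·Δv/dt = (0.3000, -1.6000, -3.5000)

F = (0.3000, -1.6000, -3.5000)
τ = (-0.0600, 0.0700, -0.1400)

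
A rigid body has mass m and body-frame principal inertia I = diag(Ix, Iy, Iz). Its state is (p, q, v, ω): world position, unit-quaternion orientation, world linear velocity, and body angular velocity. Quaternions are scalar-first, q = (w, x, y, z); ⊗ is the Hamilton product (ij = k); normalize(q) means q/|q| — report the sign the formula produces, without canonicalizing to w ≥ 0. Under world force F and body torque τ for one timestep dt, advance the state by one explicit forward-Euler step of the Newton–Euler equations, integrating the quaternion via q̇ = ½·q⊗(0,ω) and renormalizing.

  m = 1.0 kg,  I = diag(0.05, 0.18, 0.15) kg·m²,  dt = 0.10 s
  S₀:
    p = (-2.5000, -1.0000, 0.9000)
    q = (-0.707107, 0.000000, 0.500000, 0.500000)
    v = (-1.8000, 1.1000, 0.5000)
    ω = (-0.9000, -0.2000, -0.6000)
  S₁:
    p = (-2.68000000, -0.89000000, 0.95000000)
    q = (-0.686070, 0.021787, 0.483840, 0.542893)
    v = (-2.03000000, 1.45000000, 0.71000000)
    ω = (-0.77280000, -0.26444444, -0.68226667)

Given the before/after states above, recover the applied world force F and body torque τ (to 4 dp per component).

v₁ − v₀ = (-0.23000000, 0.35000000, 0.21000000)
applied force F = (-2.3000, 3.5000, 2.1000)
Δω = ω₁−ω₀ = (0.12720000, -0.06444444, -0.08226667)
precession coupling = (-0.0036, -0.0540, 0.0234)
applied torque τ = (0.0600, -0.1700, -0.1000)

F = (-2.3000, 3.5000, 2.1000)
τ = (0.0600, -0.1700, -0.1000)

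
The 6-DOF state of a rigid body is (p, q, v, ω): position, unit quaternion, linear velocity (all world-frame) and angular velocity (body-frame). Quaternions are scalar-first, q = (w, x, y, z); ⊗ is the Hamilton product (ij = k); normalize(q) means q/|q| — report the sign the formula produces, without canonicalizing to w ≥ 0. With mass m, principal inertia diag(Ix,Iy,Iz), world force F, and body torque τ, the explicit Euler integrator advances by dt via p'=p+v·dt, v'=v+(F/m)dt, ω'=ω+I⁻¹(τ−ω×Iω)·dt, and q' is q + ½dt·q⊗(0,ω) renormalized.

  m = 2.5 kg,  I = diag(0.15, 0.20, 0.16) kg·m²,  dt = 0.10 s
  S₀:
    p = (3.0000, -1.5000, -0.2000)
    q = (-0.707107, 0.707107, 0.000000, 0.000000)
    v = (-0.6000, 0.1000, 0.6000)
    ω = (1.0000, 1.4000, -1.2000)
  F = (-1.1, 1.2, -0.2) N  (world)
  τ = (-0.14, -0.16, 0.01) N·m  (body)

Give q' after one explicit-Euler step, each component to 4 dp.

q' = (-0.7384, 0.6681, -0.0070, 0.0914)

2q̇ = q⊗(0,ω) = (-0.7071070, -0.7071070, -0.1414214, 1.8384782)
q + ½dt·q⊗(0,ω), renormalized = (-0.7384, 0.6681, -0.0070, 0.0914)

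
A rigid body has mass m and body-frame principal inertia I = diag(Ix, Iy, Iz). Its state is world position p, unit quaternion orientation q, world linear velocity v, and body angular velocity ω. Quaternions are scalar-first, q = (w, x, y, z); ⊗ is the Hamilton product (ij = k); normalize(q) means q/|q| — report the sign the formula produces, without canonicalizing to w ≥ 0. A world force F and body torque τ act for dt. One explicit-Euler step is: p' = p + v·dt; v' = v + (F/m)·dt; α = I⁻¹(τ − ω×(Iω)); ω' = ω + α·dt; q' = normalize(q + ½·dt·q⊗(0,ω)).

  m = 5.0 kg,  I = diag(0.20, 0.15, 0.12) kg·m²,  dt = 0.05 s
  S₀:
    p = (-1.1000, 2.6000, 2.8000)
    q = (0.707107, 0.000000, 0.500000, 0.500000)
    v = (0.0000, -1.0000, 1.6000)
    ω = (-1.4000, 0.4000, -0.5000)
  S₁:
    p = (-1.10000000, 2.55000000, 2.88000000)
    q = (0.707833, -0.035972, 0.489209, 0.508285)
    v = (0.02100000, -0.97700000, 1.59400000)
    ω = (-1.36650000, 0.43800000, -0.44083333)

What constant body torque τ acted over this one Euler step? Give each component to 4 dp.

Δω = ω₁−ω₀ = (0.03350000, 0.03800000, 0.05916667)
τ = I·(Δω/dt) + ω₀×(Iω₀) = (0.1400, 0.1700, 0.1700)

τ = (0.1400, 0.1700, 0.1700)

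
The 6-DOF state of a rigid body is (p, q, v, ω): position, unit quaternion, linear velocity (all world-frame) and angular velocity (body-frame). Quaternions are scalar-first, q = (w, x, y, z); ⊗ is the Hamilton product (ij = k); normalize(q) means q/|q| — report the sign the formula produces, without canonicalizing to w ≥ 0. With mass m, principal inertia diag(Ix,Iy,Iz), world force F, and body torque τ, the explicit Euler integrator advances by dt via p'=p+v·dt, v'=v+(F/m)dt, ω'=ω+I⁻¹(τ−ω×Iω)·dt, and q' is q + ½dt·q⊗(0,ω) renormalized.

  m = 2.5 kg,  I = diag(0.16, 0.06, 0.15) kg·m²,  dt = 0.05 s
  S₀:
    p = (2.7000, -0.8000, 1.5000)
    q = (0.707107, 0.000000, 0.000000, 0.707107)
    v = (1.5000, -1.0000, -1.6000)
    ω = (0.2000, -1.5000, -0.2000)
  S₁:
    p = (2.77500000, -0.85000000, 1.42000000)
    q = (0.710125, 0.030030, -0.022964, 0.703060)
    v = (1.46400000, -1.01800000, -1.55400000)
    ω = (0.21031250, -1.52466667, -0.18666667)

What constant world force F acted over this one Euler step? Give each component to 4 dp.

v₁ − v₀ = (-0.03600000, -0.01800000, 0.04600000)
F = m·Δv/dt = (-1.8000, -0.9000, 2.3000)

F = (-1.8000, -0.9000, 2.3000)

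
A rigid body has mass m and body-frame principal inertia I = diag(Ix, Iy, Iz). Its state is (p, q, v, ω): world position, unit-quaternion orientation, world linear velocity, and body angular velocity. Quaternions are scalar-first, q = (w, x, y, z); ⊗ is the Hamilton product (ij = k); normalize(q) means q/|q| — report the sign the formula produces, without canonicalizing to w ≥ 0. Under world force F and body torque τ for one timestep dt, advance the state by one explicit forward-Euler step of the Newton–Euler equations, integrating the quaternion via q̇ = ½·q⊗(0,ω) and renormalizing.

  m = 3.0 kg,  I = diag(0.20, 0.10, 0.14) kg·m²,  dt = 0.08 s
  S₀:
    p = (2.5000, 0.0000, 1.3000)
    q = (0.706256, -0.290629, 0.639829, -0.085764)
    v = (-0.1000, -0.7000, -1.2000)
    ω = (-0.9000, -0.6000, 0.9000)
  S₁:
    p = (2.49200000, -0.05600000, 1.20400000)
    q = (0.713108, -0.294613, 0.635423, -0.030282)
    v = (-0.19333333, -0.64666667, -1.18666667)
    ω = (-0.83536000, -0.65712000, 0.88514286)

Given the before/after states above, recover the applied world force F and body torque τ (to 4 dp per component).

F = (-3.5000, 2.0000, 0.5000)
τ = (0.1400, -0.1200, -0.0800)

rate change Δω = (0.06464000, -0.05712000, -0.01485714)
ω₀×(Iω₀) = (-0.0216, -0.0486, -0.0540)
applied torque τ = (0.1400, -0.1200, -0.0800)
Δv = v₁−v₀ = (-0.09333333, 0.05333333, 0.01333333)
F = m·Δv/dt = (-3.5000, 2.0000, 0.5000)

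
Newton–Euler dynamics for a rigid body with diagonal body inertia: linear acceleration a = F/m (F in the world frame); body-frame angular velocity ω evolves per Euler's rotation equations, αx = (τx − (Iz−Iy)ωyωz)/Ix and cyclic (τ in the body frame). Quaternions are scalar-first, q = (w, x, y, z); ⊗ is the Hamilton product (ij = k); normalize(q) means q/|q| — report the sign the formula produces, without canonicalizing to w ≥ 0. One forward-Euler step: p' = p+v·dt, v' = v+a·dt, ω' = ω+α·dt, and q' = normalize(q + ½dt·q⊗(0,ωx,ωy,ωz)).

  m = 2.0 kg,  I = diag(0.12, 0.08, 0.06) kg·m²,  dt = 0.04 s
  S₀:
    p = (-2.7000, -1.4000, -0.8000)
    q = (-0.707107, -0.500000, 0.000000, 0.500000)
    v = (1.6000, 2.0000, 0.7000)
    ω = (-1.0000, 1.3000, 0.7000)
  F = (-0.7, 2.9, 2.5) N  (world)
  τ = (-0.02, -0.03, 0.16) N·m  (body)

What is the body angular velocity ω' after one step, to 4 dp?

ω' = (-1.0006, 1.3060, 0.7720)

(τ − ω×Iω)/I = (-0.0150, 0.1500, 1.8000)
ω' = ω + α·dt = (-1.0006, 1.3060, 0.7720)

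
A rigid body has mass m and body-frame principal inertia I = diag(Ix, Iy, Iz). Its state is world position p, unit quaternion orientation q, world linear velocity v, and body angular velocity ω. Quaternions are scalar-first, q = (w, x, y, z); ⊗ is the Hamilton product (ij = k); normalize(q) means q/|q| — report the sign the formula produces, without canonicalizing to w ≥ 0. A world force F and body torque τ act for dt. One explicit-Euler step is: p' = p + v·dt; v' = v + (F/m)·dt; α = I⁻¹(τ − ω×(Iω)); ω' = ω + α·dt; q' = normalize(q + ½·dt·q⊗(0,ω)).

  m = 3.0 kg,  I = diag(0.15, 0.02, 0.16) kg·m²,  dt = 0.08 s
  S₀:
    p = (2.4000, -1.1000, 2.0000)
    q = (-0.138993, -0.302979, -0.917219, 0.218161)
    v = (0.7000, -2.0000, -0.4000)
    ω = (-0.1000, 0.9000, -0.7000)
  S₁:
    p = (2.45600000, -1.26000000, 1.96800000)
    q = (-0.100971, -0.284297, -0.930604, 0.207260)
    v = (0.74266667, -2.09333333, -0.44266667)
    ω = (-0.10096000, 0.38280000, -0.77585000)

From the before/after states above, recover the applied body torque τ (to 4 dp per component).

τ = (-0.0900, -0.1300, -0.1400)

rate change Δω = (-0.00096000, -0.51720000, -0.07585000)
precession coupling = (-0.0882, -0.0007, 0.0117)
I·α + gyro = (-0.0900, -0.1300, -0.1400)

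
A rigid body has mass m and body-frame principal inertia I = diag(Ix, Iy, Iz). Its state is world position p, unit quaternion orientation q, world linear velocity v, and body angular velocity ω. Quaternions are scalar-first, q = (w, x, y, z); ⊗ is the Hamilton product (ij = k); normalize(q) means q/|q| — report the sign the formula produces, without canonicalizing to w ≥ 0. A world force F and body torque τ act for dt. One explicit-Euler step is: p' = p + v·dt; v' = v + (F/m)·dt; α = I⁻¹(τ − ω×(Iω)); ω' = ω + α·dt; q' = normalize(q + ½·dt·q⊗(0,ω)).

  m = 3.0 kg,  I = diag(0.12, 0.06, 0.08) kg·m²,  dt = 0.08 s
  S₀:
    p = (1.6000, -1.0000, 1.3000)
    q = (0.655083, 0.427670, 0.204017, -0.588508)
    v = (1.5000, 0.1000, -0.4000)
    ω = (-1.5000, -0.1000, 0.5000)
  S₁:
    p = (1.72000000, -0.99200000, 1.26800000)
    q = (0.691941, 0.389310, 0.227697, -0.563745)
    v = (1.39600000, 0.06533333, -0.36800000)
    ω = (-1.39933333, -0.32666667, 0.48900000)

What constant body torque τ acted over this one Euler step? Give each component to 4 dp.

rate change Δω = (0.10066667, -0.22666667, -0.01100000)
gyro term ω₀×Iω₀ = (-0.0010, -0.0300, -0.0090)
τ = I·(Δω/dt) + ω₀×(Iω₀) = (0.1500, -0.2000, -0.0200)

τ = (0.1500, -0.2000, -0.0200)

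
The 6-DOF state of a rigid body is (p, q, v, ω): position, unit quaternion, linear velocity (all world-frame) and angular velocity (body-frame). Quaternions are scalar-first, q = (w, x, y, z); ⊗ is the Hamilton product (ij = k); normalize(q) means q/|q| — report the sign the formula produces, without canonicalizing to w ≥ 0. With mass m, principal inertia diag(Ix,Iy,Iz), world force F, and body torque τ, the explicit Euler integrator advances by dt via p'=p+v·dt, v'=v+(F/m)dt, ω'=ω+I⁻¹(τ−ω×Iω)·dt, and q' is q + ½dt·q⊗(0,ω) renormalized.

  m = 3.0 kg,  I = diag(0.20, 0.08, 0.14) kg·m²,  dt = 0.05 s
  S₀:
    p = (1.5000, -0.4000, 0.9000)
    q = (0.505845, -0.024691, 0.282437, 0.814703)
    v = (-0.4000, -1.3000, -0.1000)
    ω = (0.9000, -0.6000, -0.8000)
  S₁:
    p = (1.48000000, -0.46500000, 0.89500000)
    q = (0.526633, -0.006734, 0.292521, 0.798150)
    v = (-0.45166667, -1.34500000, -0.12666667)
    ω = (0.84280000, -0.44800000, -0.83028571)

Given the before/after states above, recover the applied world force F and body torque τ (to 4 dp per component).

rate change Δω = (-0.05720000, 0.15200000, -0.03028571)
τ = I·(Δω/dt) + ω₀×(Iω₀) = (-0.2000, 0.2000, -0.0200)
velocity change Δv = (-0.05166667, -0.04500000, -0.02666667)
m·(v₁−v₀)/dt = (-3.1000, -2.7000, -1.6000)

F = (-3.1000, -2.7000, -1.6000)
τ = (-0.2000, 0.2000, -0.0200)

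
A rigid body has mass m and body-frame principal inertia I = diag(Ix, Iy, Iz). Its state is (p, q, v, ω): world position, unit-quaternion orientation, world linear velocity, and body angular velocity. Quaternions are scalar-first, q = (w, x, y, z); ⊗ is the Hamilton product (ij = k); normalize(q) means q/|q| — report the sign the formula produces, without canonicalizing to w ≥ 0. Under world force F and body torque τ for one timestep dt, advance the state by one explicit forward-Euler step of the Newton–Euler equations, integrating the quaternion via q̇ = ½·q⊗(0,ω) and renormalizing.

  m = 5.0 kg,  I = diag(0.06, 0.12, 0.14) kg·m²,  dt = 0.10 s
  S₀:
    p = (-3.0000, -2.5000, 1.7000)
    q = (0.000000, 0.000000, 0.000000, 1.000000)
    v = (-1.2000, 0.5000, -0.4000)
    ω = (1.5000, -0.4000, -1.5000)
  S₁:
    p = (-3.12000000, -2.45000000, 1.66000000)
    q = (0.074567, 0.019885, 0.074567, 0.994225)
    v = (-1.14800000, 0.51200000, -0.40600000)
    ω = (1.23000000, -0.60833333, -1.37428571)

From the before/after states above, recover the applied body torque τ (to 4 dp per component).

ω₁ − ω₀ = (-0.27000000, -0.20833333, 0.12571429)
gyro term ω₀×Iω₀ = (0.0120, 0.1800, -0.0360)
I·α + gyro = (-0.1500, -0.0700, 0.1400)

τ = (-0.1500, -0.0700, 0.1400)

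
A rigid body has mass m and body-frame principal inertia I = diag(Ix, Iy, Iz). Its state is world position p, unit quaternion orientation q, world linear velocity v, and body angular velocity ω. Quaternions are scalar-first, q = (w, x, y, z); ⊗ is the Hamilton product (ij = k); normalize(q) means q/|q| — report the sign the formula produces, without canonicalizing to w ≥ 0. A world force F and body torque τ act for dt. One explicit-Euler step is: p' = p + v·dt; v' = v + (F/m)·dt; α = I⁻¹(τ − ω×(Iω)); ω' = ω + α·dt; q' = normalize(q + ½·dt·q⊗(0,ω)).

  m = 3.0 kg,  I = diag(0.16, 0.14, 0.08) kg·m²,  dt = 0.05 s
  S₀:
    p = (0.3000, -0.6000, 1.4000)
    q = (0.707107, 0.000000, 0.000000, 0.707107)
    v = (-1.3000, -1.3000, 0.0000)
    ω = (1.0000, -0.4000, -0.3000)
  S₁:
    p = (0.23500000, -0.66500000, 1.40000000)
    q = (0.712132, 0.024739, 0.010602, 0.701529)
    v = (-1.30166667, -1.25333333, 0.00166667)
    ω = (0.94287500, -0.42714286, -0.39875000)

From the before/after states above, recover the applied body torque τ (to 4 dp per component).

τ = (-0.1900, -0.1000, -0.1500)

Δω = ω₁−ω₀ = (-0.05712500, -0.02714286, -0.09875000)
τ = I·(Δω/dt) + ω₀×(Iω₀) = (-0.1900, -0.1000, -0.1500)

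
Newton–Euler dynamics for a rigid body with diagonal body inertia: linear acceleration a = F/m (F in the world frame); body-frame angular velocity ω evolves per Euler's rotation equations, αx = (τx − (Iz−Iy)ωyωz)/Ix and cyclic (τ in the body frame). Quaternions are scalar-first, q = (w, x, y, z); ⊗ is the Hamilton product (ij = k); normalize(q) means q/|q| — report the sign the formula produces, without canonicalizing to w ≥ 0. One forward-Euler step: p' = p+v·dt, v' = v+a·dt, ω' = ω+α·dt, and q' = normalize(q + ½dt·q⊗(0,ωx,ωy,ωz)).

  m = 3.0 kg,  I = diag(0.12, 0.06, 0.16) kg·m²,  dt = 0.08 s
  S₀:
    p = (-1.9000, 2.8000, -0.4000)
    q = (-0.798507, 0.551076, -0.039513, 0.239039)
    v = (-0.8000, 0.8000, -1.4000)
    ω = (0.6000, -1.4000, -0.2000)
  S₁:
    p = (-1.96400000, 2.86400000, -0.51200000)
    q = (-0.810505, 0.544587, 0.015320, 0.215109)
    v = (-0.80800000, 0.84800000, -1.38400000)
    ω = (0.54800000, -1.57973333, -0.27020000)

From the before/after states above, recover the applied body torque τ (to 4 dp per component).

τ = (-0.0500, -0.1300, -0.0900)

ω₁ − ω₀ = (-0.05200000, -0.17973333, -0.07020000)
gyro term ω₀×Iω₀ = (0.0280, 0.0048, 0.0504)
I·α + gyro = (-0.0500, -0.1300, -0.0900)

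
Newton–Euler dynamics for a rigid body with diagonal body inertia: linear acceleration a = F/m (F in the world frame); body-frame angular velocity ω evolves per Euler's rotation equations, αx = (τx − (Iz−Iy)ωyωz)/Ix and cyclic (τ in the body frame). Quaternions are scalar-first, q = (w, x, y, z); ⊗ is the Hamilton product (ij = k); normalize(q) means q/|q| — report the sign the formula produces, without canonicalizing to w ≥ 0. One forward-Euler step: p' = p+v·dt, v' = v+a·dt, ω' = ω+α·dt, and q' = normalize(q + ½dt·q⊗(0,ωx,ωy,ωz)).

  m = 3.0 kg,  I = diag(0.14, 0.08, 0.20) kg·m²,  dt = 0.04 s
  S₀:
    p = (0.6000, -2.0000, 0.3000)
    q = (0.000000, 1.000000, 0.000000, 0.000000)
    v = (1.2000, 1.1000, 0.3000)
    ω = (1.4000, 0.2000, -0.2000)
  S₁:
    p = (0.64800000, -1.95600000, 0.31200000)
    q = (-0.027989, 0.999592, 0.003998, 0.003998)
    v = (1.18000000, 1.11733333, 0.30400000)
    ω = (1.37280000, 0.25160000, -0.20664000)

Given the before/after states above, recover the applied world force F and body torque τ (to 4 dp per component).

rate change Δω = (-0.02720000, 0.05160000, -0.00664000)
τ = I·(Δω/dt) + ω₀×(Iω₀) = (-0.1000, 0.1200, -0.0500)
v₁ − v₀ = (-0.02000000, 0.01733333, 0.00400000)
m·(v₁−v₀)/dt = (-1.5000, 1.3000, 0.3000)

F = (-1.5000, 1.3000, 0.3000)
τ = (-0.1000, 0.1200, -0.0500)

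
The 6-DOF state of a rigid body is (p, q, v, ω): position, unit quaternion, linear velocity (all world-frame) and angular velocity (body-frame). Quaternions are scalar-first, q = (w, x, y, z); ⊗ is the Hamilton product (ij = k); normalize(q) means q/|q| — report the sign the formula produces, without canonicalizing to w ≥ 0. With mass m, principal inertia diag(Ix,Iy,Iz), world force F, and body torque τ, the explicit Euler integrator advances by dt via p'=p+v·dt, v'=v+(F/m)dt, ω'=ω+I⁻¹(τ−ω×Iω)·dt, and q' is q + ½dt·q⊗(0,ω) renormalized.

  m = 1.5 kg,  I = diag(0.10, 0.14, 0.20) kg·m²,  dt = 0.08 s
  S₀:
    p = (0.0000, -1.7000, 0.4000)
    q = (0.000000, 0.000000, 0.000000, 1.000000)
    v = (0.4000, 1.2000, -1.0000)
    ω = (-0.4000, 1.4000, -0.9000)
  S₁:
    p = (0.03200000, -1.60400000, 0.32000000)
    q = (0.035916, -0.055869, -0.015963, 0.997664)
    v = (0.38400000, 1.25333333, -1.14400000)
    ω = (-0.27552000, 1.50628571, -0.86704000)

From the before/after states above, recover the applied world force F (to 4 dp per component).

F = (-0.3000, 1.0000, -2.7000)

Δv = v₁−v₀ = (-0.01600000, 0.05333333, -0.14400000)
m·(v₁−v₀)/dt = (-0.3000, 1.0000, -2.7000)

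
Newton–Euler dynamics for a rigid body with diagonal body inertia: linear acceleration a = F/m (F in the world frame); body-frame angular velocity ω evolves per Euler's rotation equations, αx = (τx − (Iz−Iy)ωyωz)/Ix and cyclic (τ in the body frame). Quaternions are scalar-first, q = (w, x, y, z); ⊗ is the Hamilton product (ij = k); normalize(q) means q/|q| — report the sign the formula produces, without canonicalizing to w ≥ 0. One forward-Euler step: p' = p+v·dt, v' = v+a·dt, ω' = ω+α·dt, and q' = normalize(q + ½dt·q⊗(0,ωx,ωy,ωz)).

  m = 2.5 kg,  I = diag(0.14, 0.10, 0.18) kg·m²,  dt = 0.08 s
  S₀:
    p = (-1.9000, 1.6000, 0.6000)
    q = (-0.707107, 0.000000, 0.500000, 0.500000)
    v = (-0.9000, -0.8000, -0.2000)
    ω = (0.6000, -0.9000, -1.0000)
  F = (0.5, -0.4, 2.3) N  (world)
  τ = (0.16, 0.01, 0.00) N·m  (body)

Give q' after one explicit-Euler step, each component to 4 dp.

q⊗(0,ω) = (0.9500000, -0.4742642, 0.9363963, 0.4071070)
q + ½dt·q⊗(0,ω), renormalized = (-0.6679, -0.0189, 0.5365, 0.5154)

q' = (-0.6679, -0.0189, 0.5365, 0.5154)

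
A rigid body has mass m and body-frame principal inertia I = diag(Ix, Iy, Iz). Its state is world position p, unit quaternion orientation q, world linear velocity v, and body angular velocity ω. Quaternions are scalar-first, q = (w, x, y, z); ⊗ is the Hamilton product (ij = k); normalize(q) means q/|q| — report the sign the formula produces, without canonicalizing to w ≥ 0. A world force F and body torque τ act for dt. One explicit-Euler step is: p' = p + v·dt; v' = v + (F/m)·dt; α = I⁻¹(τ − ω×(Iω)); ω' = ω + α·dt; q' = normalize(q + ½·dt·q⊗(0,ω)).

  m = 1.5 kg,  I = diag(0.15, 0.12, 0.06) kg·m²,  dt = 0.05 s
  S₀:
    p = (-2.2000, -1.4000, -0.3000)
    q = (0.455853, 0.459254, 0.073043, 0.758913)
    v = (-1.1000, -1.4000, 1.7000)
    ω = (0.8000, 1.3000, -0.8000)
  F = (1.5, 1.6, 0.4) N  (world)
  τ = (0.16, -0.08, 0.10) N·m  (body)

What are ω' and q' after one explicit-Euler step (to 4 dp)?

precession coupling ω×(Iω) = (0.0624, -0.0576, -0.0312)
(τ − ω×Iω)/I = (0.6507, -0.1867, 2.1867)
ω' = ω + α·dt = (0.8325, 1.2907, -0.6907)
q⊗(0,ω) = (0.1447713, -0.6803389, 1.5671425, 0.1739134)
q + ½dt·q⊗(0,ω), renormalized = (0.4590, 0.4418, 0.1121, 0.7626)

ω' = (0.8325, 1.2907, -0.6907)
q' = (0.4590, 0.4418, 0.1121, 0.7626)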